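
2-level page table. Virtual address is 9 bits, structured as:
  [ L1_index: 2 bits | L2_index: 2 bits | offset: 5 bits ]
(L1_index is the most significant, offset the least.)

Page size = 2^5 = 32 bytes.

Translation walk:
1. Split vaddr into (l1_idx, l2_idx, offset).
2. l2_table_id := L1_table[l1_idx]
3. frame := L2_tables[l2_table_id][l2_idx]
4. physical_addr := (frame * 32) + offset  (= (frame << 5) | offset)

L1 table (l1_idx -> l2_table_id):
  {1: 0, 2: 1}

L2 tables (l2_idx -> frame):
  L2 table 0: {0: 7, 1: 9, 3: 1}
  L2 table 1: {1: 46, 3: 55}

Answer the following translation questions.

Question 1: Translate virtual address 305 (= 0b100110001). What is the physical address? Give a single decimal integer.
Answer: 1489

Derivation:
vaddr = 305 = 0b100110001
Split: l1_idx=2, l2_idx=1, offset=17
L1[2] = 1
L2[1][1] = 46
paddr = 46 * 32 + 17 = 1489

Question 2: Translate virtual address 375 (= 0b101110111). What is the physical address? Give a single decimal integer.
vaddr = 375 = 0b101110111
Split: l1_idx=2, l2_idx=3, offset=23
L1[2] = 1
L2[1][3] = 55
paddr = 55 * 32 + 23 = 1783

Answer: 1783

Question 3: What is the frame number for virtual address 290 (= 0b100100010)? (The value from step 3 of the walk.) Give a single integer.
vaddr = 290: l1_idx=2, l2_idx=1
L1[2] = 1; L2[1][1] = 46

Answer: 46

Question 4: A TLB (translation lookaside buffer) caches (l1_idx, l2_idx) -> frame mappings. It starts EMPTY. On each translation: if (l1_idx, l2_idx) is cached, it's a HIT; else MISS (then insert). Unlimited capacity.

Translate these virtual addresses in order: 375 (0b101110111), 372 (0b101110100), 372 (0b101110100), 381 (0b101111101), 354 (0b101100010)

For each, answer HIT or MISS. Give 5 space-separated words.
Answer: MISS HIT HIT HIT HIT

Derivation:
vaddr=375: (2,3) not in TLB -> MISS, insert
vaddr=372: (2,3) in TLB -> HIT
vaddr=372: (2,3) in TLB -> HIT
vaddr=381: (2,3) in TLB -> HIT
vaddr=354: (2,3) in TLB -> HIT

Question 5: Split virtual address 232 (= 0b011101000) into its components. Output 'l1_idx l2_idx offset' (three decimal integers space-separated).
vaddr = 232 = 0b011101000
  top 2 bits -> l1_idx = 1
  next 2 bits -> l2_idx = 3
  bottom 5 bits -> offset = 8

Answer: 1 3 8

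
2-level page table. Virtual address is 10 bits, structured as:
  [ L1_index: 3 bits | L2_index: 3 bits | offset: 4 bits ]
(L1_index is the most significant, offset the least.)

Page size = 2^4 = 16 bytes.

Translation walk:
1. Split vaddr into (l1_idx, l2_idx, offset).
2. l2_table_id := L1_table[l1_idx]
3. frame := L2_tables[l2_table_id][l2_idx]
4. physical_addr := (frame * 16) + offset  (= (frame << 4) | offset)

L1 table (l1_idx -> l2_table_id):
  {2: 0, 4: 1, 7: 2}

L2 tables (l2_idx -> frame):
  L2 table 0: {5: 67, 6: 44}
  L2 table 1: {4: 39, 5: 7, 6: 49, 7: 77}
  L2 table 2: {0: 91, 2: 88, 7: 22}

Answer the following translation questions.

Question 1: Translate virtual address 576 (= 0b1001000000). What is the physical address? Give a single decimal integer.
vaddr = 576 = 0b1001000000
Split: l1_idx=4, l2_idx=4, offset=0
L1[4] = 1
L2[1][4] = 39
paddr = 39 * 16 + 0 = 624

Answer: 624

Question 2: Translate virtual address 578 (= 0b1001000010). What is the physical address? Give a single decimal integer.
Answer: 626

Derivation:
vaddr = 578 = 0b1001000010
Split: l1_idx=4, l2_idx=4, offset=2
L1[4] = 1
L2[1][4] = 39
paddr = 39 * 16 + 2 = 626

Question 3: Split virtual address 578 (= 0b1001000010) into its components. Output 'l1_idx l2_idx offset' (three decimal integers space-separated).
vaddr = 578 = 0b1001000010
  top 3 bits -> l1_idx = 4
  next 3 bits -> l2_idx = 4
  bottom 4 bits -> offset = 2

Answer: 4 4 2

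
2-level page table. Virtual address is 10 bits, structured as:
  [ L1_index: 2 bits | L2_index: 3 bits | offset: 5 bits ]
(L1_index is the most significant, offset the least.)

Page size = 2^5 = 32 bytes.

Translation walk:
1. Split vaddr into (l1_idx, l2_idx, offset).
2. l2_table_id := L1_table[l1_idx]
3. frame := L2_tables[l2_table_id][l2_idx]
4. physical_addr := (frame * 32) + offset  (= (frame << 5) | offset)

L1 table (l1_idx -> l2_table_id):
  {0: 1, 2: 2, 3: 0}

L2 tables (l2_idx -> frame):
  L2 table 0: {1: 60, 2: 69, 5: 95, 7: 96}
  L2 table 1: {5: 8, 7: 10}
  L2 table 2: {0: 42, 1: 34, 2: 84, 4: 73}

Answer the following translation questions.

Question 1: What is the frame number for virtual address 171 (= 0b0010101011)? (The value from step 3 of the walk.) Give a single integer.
Answer: 8

Derivation:
vaddr = 171: l1_idx=0, l2_idx=5
L1[0] = 1; L2[1][5] = 8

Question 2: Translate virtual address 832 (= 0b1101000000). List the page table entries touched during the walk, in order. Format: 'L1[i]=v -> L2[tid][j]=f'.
Answer: L1[3]=0 -> L2[0][2]=69

Derivation:
vaddr = 832 = 0b1101000000
Split: l1_idx=3, l2_idx=2, offset=0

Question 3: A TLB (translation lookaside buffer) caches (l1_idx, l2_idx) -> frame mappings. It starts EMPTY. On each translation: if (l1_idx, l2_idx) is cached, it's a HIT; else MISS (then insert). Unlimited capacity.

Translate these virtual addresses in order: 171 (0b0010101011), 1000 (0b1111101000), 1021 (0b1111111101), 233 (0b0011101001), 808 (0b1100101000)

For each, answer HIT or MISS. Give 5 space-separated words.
vaddr=171: (0,5) not in TLB -> MISS, insert
vaddr=1000: (3,7) not in TLB -> MISS, insert
vaddr=1021: (3,7) in TLB -> HIT
vaddr=233: (0,7) not in TLB -> MISS, insert
vaddr=808: (3,1) not in TLB -> MISS, insert

Answer: MISS MISS HIT MISS MISS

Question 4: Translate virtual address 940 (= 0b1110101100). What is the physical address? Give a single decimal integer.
vaddr = 940 = 0b1110101100
Split: l1_idx=3, l2_idx=5, offset=12
L1[3] = 0
L2[0][5] = 95
paddr = 95 * 32 + 12 = 3052

Answer: 3052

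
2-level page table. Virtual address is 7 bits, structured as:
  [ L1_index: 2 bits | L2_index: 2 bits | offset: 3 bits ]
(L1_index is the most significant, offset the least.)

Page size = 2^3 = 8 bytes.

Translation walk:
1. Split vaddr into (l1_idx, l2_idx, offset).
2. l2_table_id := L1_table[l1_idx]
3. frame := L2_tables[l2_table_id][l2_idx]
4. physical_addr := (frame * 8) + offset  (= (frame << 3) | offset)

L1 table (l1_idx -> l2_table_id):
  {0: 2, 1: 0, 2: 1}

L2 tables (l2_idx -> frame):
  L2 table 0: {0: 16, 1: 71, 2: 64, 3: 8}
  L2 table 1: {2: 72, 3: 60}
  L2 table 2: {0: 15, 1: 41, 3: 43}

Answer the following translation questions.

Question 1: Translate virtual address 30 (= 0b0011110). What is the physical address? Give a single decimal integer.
Answer: 350

Derivation:
vaddr = 30 = 0b0011110
Split: l1_idx=0, l2_idx=3, offset=6
L1[0] = 2
L2[2][3] = 43
paddr = 43 * 8 + 6 = 350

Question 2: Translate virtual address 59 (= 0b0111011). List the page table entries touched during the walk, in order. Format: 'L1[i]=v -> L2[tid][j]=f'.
Answer: L1[1]=0 -> L2[0][3]=8

Derivation:
vaddr = 59 = 0b0111011
Split: l1_idx=1, l2_idx=3, offset=3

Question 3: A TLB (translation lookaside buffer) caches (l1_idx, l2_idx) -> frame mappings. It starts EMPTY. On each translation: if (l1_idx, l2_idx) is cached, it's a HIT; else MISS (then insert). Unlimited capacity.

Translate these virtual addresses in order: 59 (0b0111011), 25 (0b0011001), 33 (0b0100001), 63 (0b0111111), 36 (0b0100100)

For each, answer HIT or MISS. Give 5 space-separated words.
vaddr=59: (1,3) not in TLB -> MISS, insert
vaddr=25: (0,3) not in TLB -> MISS, insert
vaddr=33: (1,0) not in TLB -> MISS, insert
vaddr=63: (1,3) in TLB -> HIT
vaddr=36: (1,0) in TLB -> HIT

Answer: MISS MISS MISS HIT HIT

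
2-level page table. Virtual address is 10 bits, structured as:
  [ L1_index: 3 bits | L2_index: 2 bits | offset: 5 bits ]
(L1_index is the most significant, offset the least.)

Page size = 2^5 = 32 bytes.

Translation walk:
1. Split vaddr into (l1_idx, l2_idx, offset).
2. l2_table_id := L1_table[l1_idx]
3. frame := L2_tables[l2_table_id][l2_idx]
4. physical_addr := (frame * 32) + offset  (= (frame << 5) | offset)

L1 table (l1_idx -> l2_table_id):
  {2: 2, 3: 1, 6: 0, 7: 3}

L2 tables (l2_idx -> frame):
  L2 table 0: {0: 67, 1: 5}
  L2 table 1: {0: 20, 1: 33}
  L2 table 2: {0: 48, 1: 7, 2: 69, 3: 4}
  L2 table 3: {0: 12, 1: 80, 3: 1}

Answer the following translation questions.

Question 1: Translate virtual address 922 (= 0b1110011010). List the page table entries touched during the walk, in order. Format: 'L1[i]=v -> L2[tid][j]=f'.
Answer: L1[7]=3 -> L2[3][0]=12

Derivation:
vaddr = 922 = 0b1110011010
Split: l1_idx=7, l2_idx=0, offset=26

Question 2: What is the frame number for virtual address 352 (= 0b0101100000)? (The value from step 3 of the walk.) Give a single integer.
Answer: 4

Derivation:
vaddr = 352: l1_idx=2, l2_idx=3
L1[2] = 2; L2[2][3] = 4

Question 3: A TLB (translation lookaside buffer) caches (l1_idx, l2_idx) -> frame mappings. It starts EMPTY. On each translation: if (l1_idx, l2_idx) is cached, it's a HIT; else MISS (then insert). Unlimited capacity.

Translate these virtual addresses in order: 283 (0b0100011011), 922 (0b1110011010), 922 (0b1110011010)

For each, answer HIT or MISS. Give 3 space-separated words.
vaddr=283: (2,0) not in TLB -> MISS, insert
vaddr=922: (7,0) not in TLB -> MISS, insert
vaddr=922: (7,0) in TLB -> HIT

Answer: MISS MISS HIT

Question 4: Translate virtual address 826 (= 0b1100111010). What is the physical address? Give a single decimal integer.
Answer: 186

Derivation:
vaddr = 826 = 0b1100111010
Split: l1_idx=6, l2_idx=1, offset=26
L1[6] = 0
L2[0][1] = 5
paddr = 5 * 32 + 26 = 186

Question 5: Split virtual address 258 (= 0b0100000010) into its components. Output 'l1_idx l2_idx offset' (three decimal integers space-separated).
Answer: 2 0 2

Derivation:
vaddr = 258 = 0b0100000010
  top 3 bits -> l1_idx = 2
  next 2 bits -> l2_idx = 0
  bottom 5 bits -> offset = 2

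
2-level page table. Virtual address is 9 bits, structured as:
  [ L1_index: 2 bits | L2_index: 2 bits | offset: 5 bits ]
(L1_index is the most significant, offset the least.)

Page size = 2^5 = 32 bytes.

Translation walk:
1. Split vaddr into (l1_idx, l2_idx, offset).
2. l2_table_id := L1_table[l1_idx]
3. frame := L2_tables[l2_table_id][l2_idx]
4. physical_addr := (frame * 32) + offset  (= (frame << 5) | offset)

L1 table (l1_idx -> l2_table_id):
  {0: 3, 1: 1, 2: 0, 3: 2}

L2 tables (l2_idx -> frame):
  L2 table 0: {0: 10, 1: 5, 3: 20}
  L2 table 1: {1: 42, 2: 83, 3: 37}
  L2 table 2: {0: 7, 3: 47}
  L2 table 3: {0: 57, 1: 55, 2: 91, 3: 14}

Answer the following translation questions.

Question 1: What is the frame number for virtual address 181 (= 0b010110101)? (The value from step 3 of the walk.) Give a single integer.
vaddr = 181: l1_idx=1, l2_idx=1
L1[1] = 1; L2[1][1] = 42

Answer: 42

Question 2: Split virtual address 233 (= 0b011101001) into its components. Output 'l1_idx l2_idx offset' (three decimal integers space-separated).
vaddr = 233 = 0b011101001
  top 2 bits -> l1_idx = 1
  next 2 bits -> l2_idx = 3
  bottom 5 bits -> offset = 9

Answer: 1 3 9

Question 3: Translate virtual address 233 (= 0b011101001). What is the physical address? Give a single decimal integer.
vaddr = 233 = 0b011101001
Split: l1_idx=1, l2_idx=3, offset=9
L1[1] = 1
L2[1][3] = 37
paddr = 37 * 32 + 9 = 1193

Answer: 1193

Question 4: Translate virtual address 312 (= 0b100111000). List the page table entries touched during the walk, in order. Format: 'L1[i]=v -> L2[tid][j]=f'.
vaddr = 312 = 0b100111000
Split: l1_idx=2, l2_idx=1, offset=24

Answer: L1[2]=0 -> L2[0][1]=5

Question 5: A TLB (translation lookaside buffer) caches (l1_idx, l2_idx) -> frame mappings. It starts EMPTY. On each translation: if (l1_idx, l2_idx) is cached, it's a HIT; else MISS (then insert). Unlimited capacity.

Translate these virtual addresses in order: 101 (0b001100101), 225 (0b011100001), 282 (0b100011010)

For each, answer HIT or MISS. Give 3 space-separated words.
vaddr=101: (0,3) not in TLB -> MISS, insert
vaddr=225: (1,3) not in TLB -> MISS, insert
vaddr=282: (2,0) not in TLB -> MISS, insert

Answer: MISS MISS MISS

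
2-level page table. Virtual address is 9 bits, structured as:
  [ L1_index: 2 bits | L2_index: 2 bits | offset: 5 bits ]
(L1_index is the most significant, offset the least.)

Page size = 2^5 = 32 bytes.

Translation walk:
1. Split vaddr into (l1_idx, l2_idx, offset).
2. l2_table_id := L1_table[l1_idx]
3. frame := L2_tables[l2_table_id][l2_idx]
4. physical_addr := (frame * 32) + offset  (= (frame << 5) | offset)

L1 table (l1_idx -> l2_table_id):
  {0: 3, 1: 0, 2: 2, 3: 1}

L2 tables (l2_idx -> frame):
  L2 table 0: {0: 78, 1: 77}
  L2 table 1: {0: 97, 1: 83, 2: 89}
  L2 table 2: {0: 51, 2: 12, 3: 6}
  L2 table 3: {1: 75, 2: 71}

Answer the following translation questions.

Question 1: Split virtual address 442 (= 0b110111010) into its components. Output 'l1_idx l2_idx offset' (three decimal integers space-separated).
Answer: 3 1 26

Derivation:
vaddr = 442 = 0b110111010
  top 2 bits -> l1_idx = 3
  next 2 bits -> l2_idx = 1
  bottom 5 bits -> offset = 26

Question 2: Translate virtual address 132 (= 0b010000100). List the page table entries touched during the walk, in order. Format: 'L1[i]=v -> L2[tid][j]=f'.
vaddr = 132 = 0b010000100
Split: l1_idx=1, l2_idx=0, offset=4

Answer: L1[1]=0 -> L2[0][0]=78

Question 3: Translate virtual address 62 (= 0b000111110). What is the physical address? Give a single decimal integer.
Answer: 2430

Derivation:
vaddr = 62 = 0b000111110
Split: l1_idx=0, l2_idx=1, offset=30
L1[0] = 3
L2[3][1] = 75
paddr = 75 * 32 + 30 = 2430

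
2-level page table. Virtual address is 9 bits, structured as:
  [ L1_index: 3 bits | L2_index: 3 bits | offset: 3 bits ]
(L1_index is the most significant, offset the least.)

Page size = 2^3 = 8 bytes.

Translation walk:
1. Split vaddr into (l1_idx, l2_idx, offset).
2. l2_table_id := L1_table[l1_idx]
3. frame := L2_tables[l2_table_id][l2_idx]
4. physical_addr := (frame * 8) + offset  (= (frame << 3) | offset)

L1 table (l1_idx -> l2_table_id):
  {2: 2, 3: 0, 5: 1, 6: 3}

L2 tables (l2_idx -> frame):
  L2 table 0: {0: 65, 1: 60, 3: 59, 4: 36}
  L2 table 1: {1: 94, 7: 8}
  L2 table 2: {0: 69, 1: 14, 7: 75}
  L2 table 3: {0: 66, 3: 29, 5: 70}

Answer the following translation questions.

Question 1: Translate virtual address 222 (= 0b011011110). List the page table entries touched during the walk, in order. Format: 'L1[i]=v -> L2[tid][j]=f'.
Answer: L1[3]=0 -> L2[0][3]=59

Derivation:
vaddr = 222 = 0b011011110
Split: l1_idx=3, l2_idx=3, offset=6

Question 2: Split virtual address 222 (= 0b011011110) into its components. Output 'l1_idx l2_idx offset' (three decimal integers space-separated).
vaddr = 222 = 0b011011110
  top 3 bits -> l1_idx = 3
  next 3 bits -> l2_idx = 3
  bottom 3 bits -> offset = 6

Answer: 3 3 6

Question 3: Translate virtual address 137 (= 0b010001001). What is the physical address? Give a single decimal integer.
Answer: 113

Derivation:
vaddr = 137 = 0b010001001
Split: l1_idx=2, l2_idx=1, offset=1
L1[2] = 2
L2[2][1] = 14
paddr = 14 * 8 + 1 = 113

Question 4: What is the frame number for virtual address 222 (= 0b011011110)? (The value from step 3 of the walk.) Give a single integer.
Answer: 59

Derivation:
vaddr = 222: l1_idx=3, l2_idx=3
L1[3] = 0; L2[0][3] = 59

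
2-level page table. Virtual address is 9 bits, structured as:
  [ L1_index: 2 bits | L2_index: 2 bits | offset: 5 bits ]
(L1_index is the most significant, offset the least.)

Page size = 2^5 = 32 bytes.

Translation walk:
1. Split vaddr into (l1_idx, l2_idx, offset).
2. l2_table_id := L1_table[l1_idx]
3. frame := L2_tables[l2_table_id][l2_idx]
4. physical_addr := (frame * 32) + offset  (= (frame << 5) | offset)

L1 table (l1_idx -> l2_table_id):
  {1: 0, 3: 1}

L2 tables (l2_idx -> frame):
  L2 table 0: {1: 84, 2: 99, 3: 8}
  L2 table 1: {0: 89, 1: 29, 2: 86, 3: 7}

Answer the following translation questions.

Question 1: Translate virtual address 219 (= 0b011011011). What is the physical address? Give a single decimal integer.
Answer: 3195

Derivation:
vaddr = 219 = 0b011011011
Split: l1_idx=1, l2_idx=2, offset=27
L1[1] = 0
L2[0][2] = 99
paddr = 99 * 32 + 27 = 3195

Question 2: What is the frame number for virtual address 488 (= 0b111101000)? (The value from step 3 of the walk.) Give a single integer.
vaddr = 488: l1_idx=3, l2_idx=3
L1[3] = 1; L2[1][3] = 7

Answer: 7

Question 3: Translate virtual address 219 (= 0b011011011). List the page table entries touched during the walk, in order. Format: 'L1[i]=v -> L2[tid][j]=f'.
vaddr = 219 = 0b011011011
Split: l1_idx=1, l2_idx=2, offset=27

Answer: L1[1]=0 -> L2[0][2]=99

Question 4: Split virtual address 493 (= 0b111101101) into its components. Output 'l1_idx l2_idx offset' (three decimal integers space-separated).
vaddr = 493 = 0b111101101
  top 2 bits -> l1_idx = 3
  next 2 bits -> l2_idx = 3
  bottom 5 bits -> offset = 13

Answer: 3 3 13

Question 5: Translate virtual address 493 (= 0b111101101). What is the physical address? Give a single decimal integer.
vaddr = 493 = 0b111101101
Split: l1_idx=3, l2_idx=3, offset=13
L1[3] = 1
L2[1][3] = 7
paddr = 7 * 32 + 13 = 237

Answer: 237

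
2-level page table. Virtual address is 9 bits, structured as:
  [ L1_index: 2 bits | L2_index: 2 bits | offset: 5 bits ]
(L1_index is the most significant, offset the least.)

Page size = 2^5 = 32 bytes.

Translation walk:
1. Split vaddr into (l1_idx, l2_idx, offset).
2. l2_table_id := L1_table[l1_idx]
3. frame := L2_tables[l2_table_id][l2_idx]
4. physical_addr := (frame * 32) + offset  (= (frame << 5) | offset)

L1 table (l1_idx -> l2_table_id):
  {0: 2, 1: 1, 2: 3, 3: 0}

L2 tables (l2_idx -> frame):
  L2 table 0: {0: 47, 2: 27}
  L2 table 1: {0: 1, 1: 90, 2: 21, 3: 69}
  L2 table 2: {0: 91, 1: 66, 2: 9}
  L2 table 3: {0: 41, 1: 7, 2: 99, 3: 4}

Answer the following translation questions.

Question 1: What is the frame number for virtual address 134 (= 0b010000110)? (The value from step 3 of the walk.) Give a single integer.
Answer: 1

Derivation:
vaddr = 134: l1_idx=1, l2_idx=0
L1[1] = 1; L2[1][0] = 1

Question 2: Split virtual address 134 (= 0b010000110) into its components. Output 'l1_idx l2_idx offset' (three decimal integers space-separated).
Answer: 1 0 6

Derivation:
vaddr = 134 = 0b010000110
  top 2 bits -> l1_idx = 1
  next 2 bits -> l2_idx = 0
  bottom 5 bits -> offset = 6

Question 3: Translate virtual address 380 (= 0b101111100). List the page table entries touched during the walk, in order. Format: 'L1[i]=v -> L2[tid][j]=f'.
Answer: L1[2]=3 -> L2[3][3]=4

Derivation:
vaddr = 380 = 0b101111100
Split: l1_idx=2, l2_idx=3, offset=28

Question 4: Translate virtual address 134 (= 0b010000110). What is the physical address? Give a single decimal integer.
Answer: 38

Derivation:
vaddr = 134 = 0b010000110
Split: l1_idx=1, l2_idx=0, offset=6
L1[1] = 1
L2[1][0] = 1
paddr = 1 * 32 + 6 = 38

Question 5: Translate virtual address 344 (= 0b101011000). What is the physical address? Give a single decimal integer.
Answer: 3192

Derivation:
vaddr = 344 = 0b101011000
Split: l1_idx=2, l2_idx=2, offset=24
L1[2] = 3
L2[3][2] = 99
paddr = 99 * 32 + 24 = 3192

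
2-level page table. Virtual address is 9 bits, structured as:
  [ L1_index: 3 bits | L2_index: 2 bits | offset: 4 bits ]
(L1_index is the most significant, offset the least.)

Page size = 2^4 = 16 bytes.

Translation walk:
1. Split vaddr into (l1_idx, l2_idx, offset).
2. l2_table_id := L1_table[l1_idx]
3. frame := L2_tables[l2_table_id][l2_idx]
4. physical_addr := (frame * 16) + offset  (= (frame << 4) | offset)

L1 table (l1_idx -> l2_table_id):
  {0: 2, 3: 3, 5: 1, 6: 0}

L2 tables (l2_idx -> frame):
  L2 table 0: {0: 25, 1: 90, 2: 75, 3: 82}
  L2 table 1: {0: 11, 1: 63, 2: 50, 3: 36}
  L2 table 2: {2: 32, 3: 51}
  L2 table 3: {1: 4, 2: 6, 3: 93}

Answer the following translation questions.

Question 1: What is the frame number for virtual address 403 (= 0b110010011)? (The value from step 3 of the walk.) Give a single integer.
vaddr = 403: l1_idx=6, l2_idx=1
L1[6] = 0; L2[0][1] = 90

Answer: 90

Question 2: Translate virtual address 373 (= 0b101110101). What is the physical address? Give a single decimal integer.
vaddr = 373 = 0b101110101
Split: l1_idx=5, l2_idx=3, offset=5
L1[5] = 1
L2[1][3] = 36
paddr = 36 * 16 + 5 = 581

Answer: 581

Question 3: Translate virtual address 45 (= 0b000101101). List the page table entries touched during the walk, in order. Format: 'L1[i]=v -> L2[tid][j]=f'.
Answer: L1[0]=2 -> L2[2][2]=32

Derivation:
vaddr = 45 = 0b000101101
Split: l1_idx=0, l2_idx=2, offset=13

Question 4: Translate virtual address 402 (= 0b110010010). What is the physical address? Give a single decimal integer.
Answer: 1442

Derivation:
vaddr = 402 = 0b110010010
Split: l1_idx=6, l2_idx=1, offset=2
L1[6] = 0
L2[0][1] = 90
paddr = 90 * 16 + 2 = 1442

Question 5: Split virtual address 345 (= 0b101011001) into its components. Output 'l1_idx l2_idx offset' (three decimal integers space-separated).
vaddr = 345 = 0b101011001
  top 3 bits -> l1_idx = 5
  next 2 bits -> l2_idx = 1
  bottom 4 bits -> offset = 9

Answer: 5 1 9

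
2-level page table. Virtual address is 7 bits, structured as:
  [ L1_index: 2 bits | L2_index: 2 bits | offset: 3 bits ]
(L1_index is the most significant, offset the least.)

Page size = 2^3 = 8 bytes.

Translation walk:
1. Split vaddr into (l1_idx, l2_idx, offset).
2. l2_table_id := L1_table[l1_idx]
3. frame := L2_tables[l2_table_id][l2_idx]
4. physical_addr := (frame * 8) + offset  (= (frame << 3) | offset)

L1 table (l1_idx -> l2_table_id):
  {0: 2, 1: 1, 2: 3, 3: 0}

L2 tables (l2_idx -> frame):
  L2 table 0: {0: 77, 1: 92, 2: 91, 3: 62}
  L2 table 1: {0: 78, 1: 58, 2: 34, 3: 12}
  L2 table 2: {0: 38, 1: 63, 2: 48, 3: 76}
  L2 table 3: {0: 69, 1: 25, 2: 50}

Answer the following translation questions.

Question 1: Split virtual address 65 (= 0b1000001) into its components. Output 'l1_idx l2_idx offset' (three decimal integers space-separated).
vaddr = 65 = 0b1000001
  top 2 bits -> l1_idx = 2
  next 2 bits -> l2_idx = 0
  bottom 3 bits -> offset = 1

Answer: 2 0 1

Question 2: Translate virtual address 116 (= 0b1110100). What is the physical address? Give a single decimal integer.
Answer: 732

Derivation:
vaddr = 116 = 0b1110100
Split: l1_idx=3, l2_idx=2, offset=4
L1[3] = 0
L2[0][2] = 91
paddr = 91 * 8 + 4 = 732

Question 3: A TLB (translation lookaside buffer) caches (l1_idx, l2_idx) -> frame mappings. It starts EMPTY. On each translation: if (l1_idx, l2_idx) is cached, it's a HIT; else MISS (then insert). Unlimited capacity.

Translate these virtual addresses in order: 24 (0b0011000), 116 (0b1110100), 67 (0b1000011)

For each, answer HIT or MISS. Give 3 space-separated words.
vaddr=24: (0,3) not in TLB -> MISS, insert
vaddr=116: (3,2) not in TLB -> MISS, insert
vaddr=67: (2,0) not in TLB -> MISS, insert

Answer: MISS MISS MISS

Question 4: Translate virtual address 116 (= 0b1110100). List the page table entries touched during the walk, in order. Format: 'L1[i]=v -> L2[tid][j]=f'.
vaddr = 116 = 0b1110100
Split: l1_idx=3, l2_idx=2, offset=4

Answer: L1[3]=0 -> L2[0][2]=91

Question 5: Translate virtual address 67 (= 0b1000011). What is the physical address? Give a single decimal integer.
Answer: 555

Derivation:
vaddr = 67 = 0b1000011
Split: l1_idx=2, l2_idx=0, offset=3
L1[2] = 3
L2[3][0] = 69
paddr = 69 * 8 + 3 = 555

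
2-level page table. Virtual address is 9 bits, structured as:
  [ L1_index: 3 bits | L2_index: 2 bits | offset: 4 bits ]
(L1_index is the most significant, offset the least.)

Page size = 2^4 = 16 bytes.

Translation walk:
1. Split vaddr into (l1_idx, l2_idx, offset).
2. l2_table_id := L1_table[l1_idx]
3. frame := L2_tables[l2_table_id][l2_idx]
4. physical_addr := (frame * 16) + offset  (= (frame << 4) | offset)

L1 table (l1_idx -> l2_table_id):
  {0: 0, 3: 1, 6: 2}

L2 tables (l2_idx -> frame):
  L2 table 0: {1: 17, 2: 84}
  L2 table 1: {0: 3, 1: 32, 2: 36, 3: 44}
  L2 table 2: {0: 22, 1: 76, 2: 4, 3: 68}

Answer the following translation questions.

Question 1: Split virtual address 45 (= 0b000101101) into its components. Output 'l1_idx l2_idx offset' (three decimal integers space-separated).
Answer: 0 2 13

Derivation:
vaddr = 45 = 0b000101101
  top 3 bits -> l1_idx = 0
  next 2 bits -> l2_idx = 2
  bottom 4 bits -> offset = 13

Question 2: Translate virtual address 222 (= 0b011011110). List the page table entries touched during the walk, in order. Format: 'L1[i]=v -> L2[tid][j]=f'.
Answer: L1[3]=1 -> L2[1][1]=32

Derivation:
vaddr = 222 = 0b011011110
Split: l1_idx=3, l2_idx=1, offset=14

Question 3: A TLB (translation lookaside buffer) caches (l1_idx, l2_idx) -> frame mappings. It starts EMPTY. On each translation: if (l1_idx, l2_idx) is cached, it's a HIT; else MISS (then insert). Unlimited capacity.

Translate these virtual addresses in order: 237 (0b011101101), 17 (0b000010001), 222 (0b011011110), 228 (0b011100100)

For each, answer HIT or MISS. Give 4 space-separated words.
Answer: MISS MISS MISS HIT

Derivation:
vaddr=237: (3,2) not in TLB -> MISS, insert
vaddr=17: (0,1) not in TLB -> MISS, insert
vaddr=222: (3,1) not in TLB -> MISS, insert
vaddr=228: (3,2) in TLB -> HIT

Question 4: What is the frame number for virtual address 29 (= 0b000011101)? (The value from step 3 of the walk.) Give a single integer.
vaddr = 29: l1_idx=0, l2_idx=1
L1[0] = 0; L2[0][1] = 17

Answer: 17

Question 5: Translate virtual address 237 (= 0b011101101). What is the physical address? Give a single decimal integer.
vaddr = 237 = 0b011101101
Split: l1_idx=3, l2_idx=2, offset=13
L1[3] = 1
L2[1][2] = 36
paddr = 36 * 16 + 13 = 589

Answer: 589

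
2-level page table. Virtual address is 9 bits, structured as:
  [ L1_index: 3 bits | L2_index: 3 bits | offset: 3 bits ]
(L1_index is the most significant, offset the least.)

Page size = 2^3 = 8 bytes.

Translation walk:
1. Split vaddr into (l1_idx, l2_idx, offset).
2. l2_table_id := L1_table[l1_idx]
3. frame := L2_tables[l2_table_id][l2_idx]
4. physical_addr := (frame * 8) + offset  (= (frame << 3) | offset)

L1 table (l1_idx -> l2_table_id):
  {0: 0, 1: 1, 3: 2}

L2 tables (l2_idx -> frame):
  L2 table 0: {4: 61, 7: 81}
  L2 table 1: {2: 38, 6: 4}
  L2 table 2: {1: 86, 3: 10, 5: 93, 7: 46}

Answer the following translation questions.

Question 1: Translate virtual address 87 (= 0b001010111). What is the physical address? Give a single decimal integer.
vaddr = 87 = 0b001010111
Split: l1_idx=1, l2_idx=2, offset=7
L1[1] = 1
L2[1][2] = 38
paddr = 38 * 8 + 7 = 311

Answer: 311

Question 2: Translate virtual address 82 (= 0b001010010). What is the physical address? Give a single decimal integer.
Answer: 306

Derivation:
vaddr = 82 = 0b001010010
Split: l1_idx=1, l2_idx=2, offset=2
L1[1] = 1
L2[1][2] = 38
paddr = 38 * 8 + 2 = 306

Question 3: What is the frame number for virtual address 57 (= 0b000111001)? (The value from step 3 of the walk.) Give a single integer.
vaddr = 57: l1_idx=0, l2_idx=7
L1[0] = 0; L2[0][7] = 81

Answer: 81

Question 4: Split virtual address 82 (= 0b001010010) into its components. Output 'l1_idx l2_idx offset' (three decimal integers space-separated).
Answer: 1 2 2

Derivation:
vaddr = 82 = 0b001010010
  top 3 bits -> l1_idx = 1
  next 3 bits -> l2_idx = 2
  bottom 3 bits -> offset = 2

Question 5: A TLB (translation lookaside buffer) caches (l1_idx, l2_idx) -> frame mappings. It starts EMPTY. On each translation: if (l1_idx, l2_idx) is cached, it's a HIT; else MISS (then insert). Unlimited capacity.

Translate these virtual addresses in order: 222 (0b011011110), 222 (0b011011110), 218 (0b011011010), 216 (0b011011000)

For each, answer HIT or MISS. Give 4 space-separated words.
vaddr=222: (3,3) not in TLB -> MISS, insert
vaddr=222: (3,3) in TLB -> HIT
vaddr=218: (3,3) in TLB -> HIT
vaddr=216: (3,3) in TLB -> HIT

Answer: MISS HIT HIT HIT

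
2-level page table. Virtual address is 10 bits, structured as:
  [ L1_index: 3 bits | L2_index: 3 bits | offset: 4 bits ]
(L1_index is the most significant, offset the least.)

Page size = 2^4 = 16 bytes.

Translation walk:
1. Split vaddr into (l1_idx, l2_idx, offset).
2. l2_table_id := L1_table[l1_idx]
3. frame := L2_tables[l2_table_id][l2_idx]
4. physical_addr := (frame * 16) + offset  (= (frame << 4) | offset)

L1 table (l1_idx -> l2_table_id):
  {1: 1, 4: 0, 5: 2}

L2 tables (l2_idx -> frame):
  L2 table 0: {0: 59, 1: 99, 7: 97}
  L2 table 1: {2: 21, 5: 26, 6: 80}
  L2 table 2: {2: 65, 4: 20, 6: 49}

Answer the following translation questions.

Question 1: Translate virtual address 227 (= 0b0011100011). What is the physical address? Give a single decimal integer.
vaddr = 227 = 0b0011100011
Split: l1_idx=1, l2_idx=6, offset=3
L1[1] = 1
L2[1][6] = 80
paddr = 80 * 16 + 3 = 1283

Answer: 1283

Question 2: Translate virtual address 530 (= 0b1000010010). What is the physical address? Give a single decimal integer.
Answer: 1586

Derivation:
vaddr = 530 = 0b1000010010
Split: l1_idx=4, l2_idx=1, offset=2
L1[4] = 0
L2[0][1] = 99
paddr = 99 * 16 + 2 = 1586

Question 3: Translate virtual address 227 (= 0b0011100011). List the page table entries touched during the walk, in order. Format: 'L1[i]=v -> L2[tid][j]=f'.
Answer: L1[1]=1 -> L2[1][6]=80

Derivation:
vaddr = 227 = 0b0011100011
Split: l1_idx=1, l2_idx=6, offset=3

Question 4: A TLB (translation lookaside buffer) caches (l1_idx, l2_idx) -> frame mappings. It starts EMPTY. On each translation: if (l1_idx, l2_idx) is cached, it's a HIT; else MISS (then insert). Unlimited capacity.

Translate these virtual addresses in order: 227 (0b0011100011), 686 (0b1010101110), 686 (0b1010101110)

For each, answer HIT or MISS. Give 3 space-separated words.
Answer: MISS MISS HIT

Derivation:
vaddr=227: (1,6) not in TLB -> MISS, insert
vaddr=686: (5,2) not in TLB -> MISS, insert
vaddr=686: (5,2) in TLB -> HIT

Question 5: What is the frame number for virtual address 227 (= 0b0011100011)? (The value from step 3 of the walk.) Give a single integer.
vaddr = 227: l1_idx=1, l2_idx=6
L1[1] = 1; L2[1][6] = 80

Answer: 80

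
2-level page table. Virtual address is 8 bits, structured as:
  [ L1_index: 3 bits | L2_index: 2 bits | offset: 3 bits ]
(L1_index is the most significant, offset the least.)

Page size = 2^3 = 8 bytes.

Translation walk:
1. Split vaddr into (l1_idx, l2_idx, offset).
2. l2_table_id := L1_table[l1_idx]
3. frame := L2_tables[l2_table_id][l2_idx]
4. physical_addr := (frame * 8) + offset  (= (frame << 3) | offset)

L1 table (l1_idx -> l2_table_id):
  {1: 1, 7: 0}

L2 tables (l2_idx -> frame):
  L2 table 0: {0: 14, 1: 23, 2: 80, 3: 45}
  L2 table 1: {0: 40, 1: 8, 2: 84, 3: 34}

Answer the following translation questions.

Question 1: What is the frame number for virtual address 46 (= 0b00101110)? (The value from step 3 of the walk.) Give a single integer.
Answer: 8

Derivation:
vaddr = 46: l1_idx=1, l2_idx=1
L1[1] = 1; L2[1][1] = 8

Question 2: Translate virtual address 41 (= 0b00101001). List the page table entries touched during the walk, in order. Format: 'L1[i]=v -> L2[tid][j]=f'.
vaddr = 41 = 0b00101001
Split: l1_idx=1, l2_idx=1, offset=1

Answer: L1[1]=1 -> L2[1][1]=8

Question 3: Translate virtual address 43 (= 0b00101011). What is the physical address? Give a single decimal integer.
Answer: 67

Derivation:
vaddr = 43 = 0b00101011
Split: l1_idx=1, l2_idx=1, offset=3
L1[1] = 1
L2[1][1] = 8
paddr = 8 * 8 + 3 = 67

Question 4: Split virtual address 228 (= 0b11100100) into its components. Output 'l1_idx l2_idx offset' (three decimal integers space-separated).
vaddr = 228 = 0b11100100
  top 3 bits -> l1_idx = 7
  next 2 bits -> l2_idx = 0
  bottom 3 bits -> offset = 4

Answer: 7 0 4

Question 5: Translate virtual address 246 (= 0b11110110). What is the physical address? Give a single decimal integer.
Answer: 646

Derivation:
vaddr = 246 = 0b11110110
Split: l1_idx=7, l2_idx=2, offset=6
L1[7] = 0
L2[0][2] = 80
paddr = 80 * 8 + 6 = 646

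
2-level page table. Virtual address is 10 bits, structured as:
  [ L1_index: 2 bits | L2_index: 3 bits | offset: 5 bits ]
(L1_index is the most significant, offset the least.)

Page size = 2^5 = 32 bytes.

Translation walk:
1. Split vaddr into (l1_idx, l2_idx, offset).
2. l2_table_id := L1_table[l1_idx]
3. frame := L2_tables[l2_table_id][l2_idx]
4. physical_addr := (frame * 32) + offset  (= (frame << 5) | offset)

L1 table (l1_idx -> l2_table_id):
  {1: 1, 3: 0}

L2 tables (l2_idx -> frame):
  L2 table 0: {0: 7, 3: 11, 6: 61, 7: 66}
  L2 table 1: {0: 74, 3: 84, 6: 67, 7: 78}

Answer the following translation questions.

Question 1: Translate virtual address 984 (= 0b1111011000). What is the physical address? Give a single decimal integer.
Answer: 1976

Derivation:
vaddr = 984 = 0b1111011000
Split: l1_idx=3, l2_idx=6, offset=24
L1[3] = 0
L2[0][6] = 61
paddr = 61 * 32 + 24 = 1976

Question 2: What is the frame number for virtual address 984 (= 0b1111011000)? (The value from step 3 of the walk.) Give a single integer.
Answer: 61

Derivation:
vaddr = 984: l1_idx=3, l2_idx=6
L1[3] = 0; L2[0][6] = 61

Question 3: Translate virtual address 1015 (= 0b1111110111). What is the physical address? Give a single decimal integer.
Answer: 2135

Derivation:
vaddr = 1015 = 0b1111110111
Split: l1_idx=3, l2_idx=7, offset=23
L1[3] = 0
L2[0][7] = 66
paddr = 66 * 32 + 23 = 2135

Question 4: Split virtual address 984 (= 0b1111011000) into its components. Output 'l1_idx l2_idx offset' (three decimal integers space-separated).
vaddr = 984 = 0b1111011000
  top 2 bits -> l1_idx = 3
  next 3 bits -> l2_idx = 6
  bottom 5 bits -> offset = 24

Answer: 3 6 24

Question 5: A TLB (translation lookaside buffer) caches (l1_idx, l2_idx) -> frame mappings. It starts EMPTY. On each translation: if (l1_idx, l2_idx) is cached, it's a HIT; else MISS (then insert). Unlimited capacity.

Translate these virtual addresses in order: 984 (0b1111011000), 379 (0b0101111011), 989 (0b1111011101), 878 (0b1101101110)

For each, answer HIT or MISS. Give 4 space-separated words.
Answer: MISS MISS HIT MISS

Derivation:
vaddr=984: (3,6) not in TLB -> MISS, insert
vaddr=379: (1,3) not in TLB -> MISS, insert
vaddr=989: (3,6) in TLB -> HIT
vaddr=878: (3,3) not in TLB -> MISS, insert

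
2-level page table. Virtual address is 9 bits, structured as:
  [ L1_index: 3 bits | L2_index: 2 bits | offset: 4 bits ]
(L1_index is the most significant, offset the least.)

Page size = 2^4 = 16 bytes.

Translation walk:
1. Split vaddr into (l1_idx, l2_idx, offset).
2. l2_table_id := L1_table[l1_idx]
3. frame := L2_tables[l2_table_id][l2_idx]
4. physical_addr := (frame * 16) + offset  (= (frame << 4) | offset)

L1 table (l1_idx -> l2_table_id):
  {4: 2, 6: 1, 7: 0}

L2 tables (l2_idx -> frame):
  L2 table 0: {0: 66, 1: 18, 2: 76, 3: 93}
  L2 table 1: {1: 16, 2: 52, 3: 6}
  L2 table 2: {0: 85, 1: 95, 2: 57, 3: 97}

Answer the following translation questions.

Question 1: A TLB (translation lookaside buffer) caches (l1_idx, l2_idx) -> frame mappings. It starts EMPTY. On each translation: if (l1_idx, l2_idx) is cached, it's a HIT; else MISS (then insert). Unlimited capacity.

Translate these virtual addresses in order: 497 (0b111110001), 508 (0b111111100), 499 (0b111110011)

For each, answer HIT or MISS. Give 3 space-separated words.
vaddr=497: (7,3) not in TLB -> MISS, insert
vaddr=508: (7,3) in TLB -> HIT
vaddr=499: (7,3) in TLB -> HIT

Answer: MISS HIT HIT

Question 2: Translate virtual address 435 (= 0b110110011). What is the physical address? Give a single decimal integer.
vaddr = 435 = 0b110110011
Split: l1_idx=6, l2_idx=3, offset=3
L1[6] = 1
L2[1][3] = 6
paddr = 6 * 16 + 3 = 99

Answer: 99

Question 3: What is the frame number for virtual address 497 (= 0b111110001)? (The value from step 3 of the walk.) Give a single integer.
Answer: 93

Derivation:
vaddr = 497: l1_idx=7, l2_idx=3
L1[7] = 0; L2[0][3] = 93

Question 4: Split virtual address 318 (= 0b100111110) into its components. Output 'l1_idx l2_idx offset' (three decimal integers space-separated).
Answer: 4 3 14

Derivation:
vaddr = 318 = 0b100111110
  top 3 bits -> l1_idx = 4
  next 2 bits -> l2_idx = 3
  bottom 4 bits -> offset = 14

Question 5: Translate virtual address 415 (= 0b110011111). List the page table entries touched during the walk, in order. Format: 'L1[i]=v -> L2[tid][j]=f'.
vaddr = 415 = 0b110011111
Split: l1_idx=6, l2_idx=1, offset=15

Answer: L1[6]=1 -> L2[1][1]=16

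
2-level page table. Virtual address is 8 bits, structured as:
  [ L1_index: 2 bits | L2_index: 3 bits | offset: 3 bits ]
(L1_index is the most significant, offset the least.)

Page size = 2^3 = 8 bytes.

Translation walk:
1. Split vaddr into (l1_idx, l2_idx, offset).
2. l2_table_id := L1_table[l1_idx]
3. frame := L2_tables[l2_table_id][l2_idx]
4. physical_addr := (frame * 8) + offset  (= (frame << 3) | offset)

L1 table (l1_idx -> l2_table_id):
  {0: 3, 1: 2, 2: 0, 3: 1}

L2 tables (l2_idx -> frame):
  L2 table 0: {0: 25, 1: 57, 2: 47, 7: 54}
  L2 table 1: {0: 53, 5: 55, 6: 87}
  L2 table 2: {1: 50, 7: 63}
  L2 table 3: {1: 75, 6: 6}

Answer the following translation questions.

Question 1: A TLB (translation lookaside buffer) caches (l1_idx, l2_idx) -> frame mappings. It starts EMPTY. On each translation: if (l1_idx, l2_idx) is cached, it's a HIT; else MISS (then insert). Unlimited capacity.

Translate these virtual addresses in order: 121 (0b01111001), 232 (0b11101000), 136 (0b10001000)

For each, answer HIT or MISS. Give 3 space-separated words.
vaddr=121: (1,7) not in TLB -> MISS, insert
vaddr=232: (3,5) not in TLB -> MISS, insert
vaddr=136: (2,1) not in TLB -> MISS, insert

Answer: MISS MISS MISS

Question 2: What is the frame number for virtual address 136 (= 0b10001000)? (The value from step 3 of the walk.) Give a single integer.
vaddr = 136: l1_idx=2, l2_idx=1
L1[2] = 0; L2[0][1] = 57

Answer: 57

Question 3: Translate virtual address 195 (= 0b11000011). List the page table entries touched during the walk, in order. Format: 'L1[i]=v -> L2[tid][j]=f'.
vaddr = 195 = 0b11000011
Split: l1_idx=3, l2_idx=0, offset=3

Answer: L1[3]=1 -> L2[1][0]=53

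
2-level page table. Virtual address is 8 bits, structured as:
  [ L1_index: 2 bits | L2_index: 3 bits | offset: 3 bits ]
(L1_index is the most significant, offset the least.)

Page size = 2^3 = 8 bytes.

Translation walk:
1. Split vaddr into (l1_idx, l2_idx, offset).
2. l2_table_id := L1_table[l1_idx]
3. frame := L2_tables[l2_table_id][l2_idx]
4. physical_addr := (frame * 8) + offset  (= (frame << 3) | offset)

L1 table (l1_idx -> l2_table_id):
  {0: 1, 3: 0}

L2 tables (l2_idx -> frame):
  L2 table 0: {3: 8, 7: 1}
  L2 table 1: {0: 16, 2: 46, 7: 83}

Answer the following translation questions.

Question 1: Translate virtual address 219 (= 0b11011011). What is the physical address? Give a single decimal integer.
Answer: 67

Derivation:
vaddr = 219 = 0b11011011
Split: l1_idx=3, l2_idx=3, offset=3
L1[3] = 0
L2[0][3] = 8
paddr = 8 * 8 + 3 = 67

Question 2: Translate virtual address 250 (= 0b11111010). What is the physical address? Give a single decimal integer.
vaddr = 250 = 0b11111010
Split: l1_idx=3, l2_idx=7, offset=2
L1[3] = 0
L2[0][7] = 1
paddr = 1 * 8 + 2 = 10

Answer: 10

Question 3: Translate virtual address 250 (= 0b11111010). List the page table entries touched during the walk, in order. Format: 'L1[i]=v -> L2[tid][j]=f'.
vaddr = 250 = 0b11111010
Split: l1_idx=3, l2_idx=7, offset=2

Answer: L1[3]=0 -> L2[0][7]=1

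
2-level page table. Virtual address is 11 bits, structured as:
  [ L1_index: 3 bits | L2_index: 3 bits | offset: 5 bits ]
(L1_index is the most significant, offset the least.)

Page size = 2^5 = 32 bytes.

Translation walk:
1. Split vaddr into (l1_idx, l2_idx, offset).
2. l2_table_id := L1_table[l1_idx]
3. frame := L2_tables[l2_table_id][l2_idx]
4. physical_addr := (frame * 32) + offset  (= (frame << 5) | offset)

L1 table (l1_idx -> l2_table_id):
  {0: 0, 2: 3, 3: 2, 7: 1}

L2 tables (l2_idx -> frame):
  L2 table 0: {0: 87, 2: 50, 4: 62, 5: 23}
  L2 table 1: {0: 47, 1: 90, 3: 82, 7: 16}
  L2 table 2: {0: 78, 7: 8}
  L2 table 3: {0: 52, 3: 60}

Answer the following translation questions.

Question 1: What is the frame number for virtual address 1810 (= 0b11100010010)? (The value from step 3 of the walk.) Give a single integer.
Answer: 47

Derivation:
vaddr = 1810: l1_idx=7, l2_idx=0
L1[7] = 1; L2[1][0] = 47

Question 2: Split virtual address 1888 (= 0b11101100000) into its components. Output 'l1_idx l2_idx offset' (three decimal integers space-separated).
vaddr = 1888 = 0b11101100000
  top 3 bits -> l1_idx = 7
  next 3 bits -> l2_idx = 3
  bottom 5 bits -> offset = 0

Answer: 7 3 0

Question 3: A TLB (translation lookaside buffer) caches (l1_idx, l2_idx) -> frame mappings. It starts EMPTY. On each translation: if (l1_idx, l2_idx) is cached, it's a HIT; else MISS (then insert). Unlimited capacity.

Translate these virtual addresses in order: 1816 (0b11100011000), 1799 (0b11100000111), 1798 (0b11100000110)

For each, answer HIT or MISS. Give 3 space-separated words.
vaddr=1816: (7,0) not in TLB -> MISS, insert
vaddr=1799: (7,0) in TLB -> HIT
vaddr=1798: (7,0) in TLB -> HIT

Answer: MISS HIT HIT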